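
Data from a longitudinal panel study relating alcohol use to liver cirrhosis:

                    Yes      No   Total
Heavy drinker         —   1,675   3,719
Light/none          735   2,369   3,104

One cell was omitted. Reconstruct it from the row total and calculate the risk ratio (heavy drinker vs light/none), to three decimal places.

The missing cell is in the exposed row: 3719 − 1675 = 2044.
So a = 2044, b = 1675, c = 735, d = 2369.
RR = [a/(a+b)] / [c/(c+d)] = (2044/3719) / (735/3104) = 0.54961/0.23679 = 2.32107

2.321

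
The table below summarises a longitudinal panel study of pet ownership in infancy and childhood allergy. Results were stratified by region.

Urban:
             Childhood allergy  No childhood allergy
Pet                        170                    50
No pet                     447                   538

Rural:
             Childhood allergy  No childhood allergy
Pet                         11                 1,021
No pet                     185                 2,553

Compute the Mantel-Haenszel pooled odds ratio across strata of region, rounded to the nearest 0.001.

1.214

OR_MH = Σ(aᵢdᵢ/nᵢ) / Σ(bᵢcᵢ/nᵢ), where nᵢ is the stratum total.
Stratum 1 (Urban): n = 1205; a·d/n = 170·538/1205 = 75.9004; b·c/n = 50·447/1205 = 18.5477
Stratum 2 (Rural): n = 3770; a·d/n = 11·2553/3770 = 7.4491; b·c/n = 1021·185/3770 = 50.1021
OR_MH = (75.9004 + 7.4491) / (18.5477 + 50.1021) = 83.3495 / 68.6498 = 1.21412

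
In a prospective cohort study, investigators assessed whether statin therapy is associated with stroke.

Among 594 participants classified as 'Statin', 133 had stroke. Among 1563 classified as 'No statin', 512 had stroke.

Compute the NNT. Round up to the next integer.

Risk in treated group = 133/594 = 0.22391; risk in control = 512/1563 = 0.32758.
Absolute risk reduction = 0.32758 − 0.22391 = 0.10367
NNT = 1 / ARR = 1 / 0.10367 = 9.646 → round up → 10

10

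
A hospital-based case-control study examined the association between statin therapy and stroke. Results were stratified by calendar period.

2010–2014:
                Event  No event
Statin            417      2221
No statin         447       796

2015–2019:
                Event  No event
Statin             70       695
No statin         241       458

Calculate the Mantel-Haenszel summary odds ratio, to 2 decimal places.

OR_MH = Σ(aᵢdᵢ/nᵢ) / Σ(bᵢcᵢ/nᵢ), where nᵢ is the stratum total.
Stratum 1 (2010–2014): n = 3881; a·d/n = 417·796/3881 = 85.5274; b·c/n = 2221·447/3881 = 255.8070
Stratum 2 (2015–2019): n = 1464; a·d/n = 70·458/1464 = 21.8989; b·c/n = 695·241/1464 = 114.4092
OR_MH = (85.5274 + 21.8989) / (255.8070 + 114.4092) = 107.4263 / 370.2162 = 0.29017

0.29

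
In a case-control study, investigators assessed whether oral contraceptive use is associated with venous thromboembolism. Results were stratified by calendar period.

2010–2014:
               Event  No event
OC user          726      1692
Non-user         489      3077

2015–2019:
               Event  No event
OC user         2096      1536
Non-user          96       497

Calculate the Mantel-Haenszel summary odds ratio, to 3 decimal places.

OR_MH = Σ(aᵢdᵢ/nᵢ) / Σ(bᵢcᵢ/nᵢ), where nᵢ is the stratum total.
Stratum 1 (2010–2014): n = 5984; a·d/n = 726·3077/5984 = 373.3125; b·c/n = 1692·489/5984 = 138.2667
Stratum 2 (2015–2019): n = 4225; a·d/n = 2096·497/4225 = 246.5591; b·c/n = 1536·96/4225 = 34.9008
OR_MH = (373.3125 + 246.5591) / (138.2667 + 34.9008) = 619.8716 / 173.1675 = 3.57961

3.580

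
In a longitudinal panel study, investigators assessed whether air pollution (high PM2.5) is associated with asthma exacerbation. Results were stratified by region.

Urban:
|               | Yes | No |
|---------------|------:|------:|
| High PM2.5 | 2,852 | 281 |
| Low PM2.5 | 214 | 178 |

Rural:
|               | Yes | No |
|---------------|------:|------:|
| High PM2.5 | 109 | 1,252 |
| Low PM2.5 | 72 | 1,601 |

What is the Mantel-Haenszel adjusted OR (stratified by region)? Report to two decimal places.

4.31

OR_MH = Σ(aᵢdᵢ/nᵢ) / Σ(bᵢcᵢ/nᵢ), where nᵢ is the stratum total.
Stratum 1 (Urban): n = 3525; a·d/n = 2852·178/3525 = 144.0159; b·c/n = 281·214/3525 = 17.0593
Stratum 2 (Rural): n = 3034; a·d/n = 109·1601/3034 = 57.5178; b·c/n = 1252·72/3034 = 29.7113
OR_MH = (144.0159 + 57.5178) / (17.0593 + 29.7113) = 201.5337 / 46.7706 = 4.30899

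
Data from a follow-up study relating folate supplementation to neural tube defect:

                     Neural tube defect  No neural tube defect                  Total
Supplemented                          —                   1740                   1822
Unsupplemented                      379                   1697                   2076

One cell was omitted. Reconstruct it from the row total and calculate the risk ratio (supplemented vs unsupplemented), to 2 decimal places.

The missing cell is in the exposed row: 1822 − 1740 = 82.
So a = 82, b = 1740, c = 379, d = 1697.
RR = [a/(a+b)] / [c/(c+d)] = (82/1822) / (379/2076) = 0.04501/0.18256 = 0.24652

0.25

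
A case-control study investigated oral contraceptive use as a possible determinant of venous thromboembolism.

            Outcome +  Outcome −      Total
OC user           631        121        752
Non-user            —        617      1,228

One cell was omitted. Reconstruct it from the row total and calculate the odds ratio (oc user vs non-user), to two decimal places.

The missing cell is in the unexposed row: 1228 − 617 = 611.
So a = 631, b = 121, c = 611, d = 617.
OR = (a·d)/(b·c) = (631 × 617) / (121 × 611) = 389327 / 73931 = 5.26609

5.27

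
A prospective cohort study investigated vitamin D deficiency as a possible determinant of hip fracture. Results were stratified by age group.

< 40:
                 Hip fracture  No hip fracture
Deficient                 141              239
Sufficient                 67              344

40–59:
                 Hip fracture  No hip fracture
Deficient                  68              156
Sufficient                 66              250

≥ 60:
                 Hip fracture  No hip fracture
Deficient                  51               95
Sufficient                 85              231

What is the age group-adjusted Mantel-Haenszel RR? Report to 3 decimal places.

1.712

RR_MH = Σ(aᵢ·n₀ᵢ/nᵢ) / Σ(cᵢ·n₁ᵢ/nᵢ), with n₁ᵢ = aᵢ+bᵢ (exposed), n₀ᵢ = cᵢ+dᵢ (unexposed), nᵢ = n₁ᵢ+n₀ᵢ.
Stratum 1 (< 40): n₁ = 380, n₀ = 411, n = 791; a·n₀/n = 141·411/791 = 73.2630; c·n₁/n = 67·380/791 = 32.1871
Stratum 2 (40–59): n₁ = 224, n₀ = 316, n = 540; a·n₀/n = 68·316/540 = 39.7926; c·n₁/n = 66·224/540 = 27.3778
Stratum 3 (≥ 60): n₁ = 146, n₀ = 316, n = 462; a·n₀/n = 51·316/462 = 34.8831; c·n₁/n = 85·146/462 = 26.8615
RR_MH = (73.2630 + 39.7926 + 34.8831) / (32.1871 + 27.3778 + 26.8615) = 147.9387 / 86.4264 = 1.71173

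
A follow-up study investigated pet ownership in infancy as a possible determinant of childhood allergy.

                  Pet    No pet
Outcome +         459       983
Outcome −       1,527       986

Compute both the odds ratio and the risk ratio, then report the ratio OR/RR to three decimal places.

Reading the table with exposure as columns: a = 459 (Pet, case), b = 1527 (Pet, non-case), c = 983 (No pet, case), d = 986.
OR = (459·986)/(1527·983) = 452574/1501041 = 0.30151
Risk in exposed = 459/1986 = 0.23112; risk in unexposed = 983/1969 = 0.49924; RR = 0.46294
OR/RR = 0.30151 / 0.46294 = 0.65129
The outcome is not rare, so the OR lies further from 1 than the RR.

0.651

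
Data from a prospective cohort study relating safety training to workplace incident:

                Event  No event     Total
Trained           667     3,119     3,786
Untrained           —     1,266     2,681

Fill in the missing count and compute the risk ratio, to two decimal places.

0.33

The missing cell is in the unexposed row: 2681 − 1266 = 1415.
So a = 667, b = 3119, c = 1415, d = 1266.
RR = [a/(a+b)] / [c/(c+d)] = (667/3786) / (1415/2681) = 0.17618/0.52779 = 0.33380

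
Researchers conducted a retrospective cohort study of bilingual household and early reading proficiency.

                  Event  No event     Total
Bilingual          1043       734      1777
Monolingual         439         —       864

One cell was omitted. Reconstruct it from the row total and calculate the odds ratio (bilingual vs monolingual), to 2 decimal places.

1.38

The missing cell is in the unexposed row: 864 − 439 = 425.
So a = 1043, b = 734, c = 439, d = 425.
OR = (a·d)/(b·c) = (1043 × 425) / (734 × 439) = 443275 / 322226 = 1.37566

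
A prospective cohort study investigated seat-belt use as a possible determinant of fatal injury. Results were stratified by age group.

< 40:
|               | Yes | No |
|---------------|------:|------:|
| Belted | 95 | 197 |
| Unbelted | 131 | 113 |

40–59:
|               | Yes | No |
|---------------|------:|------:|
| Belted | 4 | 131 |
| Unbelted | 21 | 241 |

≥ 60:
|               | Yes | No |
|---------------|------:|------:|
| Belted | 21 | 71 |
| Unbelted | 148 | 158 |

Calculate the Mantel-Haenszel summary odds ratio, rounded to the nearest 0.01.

0.38

OR_MH = Σ(aᵢdᵢ/nᵢ) / Σ(bᵢcᵢ/nᵢ), where nᵢ is the stratum total.
Stratum 1 (< 40): n = 536; a·d/n = 95·113/536 = 20.0280; b·c/n = 197·131/536 = 48.1474
Stratum 2 (40–59): n = 397; a·d/n = 4·241/397 = 2.4282; b·c/n = 131·21/397 = 6.9295
Stratum 3 (≥ 60): n = 398; a·d/n = 21·158/398 = 8.3367; b·c/n = 71·148/398 = 26.4020
OR_MH = (20.0280 + 2.4282 + 8.3367) / (48.1474 + 6.9295 + 26.4020) = 30.7929 / 81.4789 = 0.37792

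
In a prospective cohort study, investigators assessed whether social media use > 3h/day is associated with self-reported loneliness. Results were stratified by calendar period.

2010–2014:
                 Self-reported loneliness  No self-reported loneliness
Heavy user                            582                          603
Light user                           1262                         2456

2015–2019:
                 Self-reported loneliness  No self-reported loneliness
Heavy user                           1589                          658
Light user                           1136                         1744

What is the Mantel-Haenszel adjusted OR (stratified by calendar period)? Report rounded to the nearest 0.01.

OR_MH = Σ(aᵢdᵢ/nᵢ) / Σ(bᵢcᵢ/nᵢ), where nᵢ is the stratum total.
Stratum 1 (2010–2014): n = 4903; a·d/n = 582·2456/4903 = 291.5342; b·c/n = 603·1262/4903 = 155.2082
Stratum 2 (2015–2019): n = 5127; a·d/n = 1589·1744/5127 = 540.5141; b·c/n = 658·1136/5127 = 145.7944
OR_MH = (291.5342 + 540.5141) / (155.2082 + 145.7944) = 832.0483 / 301.0027 = 2.76426

2.76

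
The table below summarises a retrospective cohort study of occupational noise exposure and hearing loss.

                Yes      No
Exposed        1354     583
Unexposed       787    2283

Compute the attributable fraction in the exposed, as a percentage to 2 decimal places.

63.33

Cells: a = 1354, b = 583, c = 787, d = 2283.
Risk in exposed = 1354/1937 = 0.69902; risk in unexposed = 787/3070 = 0.25635.
RR = 0.69902/0.25635 = 2.72680
AR% = (RR − 1)/RR × 100 = (2.72680 − 1)/2.72680 × 100 = 63.3269%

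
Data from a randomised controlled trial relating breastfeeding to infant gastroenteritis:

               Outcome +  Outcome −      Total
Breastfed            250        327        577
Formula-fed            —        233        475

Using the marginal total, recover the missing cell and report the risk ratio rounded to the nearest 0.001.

0.850

The missing cell is in the unexposed row: 475 − 233 = 242.
So a = 250, b = 327, c = 242, d = 233.
RR = [a/(a+b)] / [c/(c+d)] = (250/577) / (242/475) = 0.43328/0.50947 = 0.85044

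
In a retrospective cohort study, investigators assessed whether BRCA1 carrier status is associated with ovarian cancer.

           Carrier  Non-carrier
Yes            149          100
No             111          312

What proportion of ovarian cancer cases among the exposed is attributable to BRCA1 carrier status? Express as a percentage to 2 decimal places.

Reading the table with exposure as columns: a = 149 (Carrier, case), b = 111 (Carrier, non-case), c = 100 (Non-carrier, case), d = 312.
Risk in exposed = 149/260 = 0.57308; risk in unexposed = 100/412 = 0.24272.
RR = 0.57308/0.24272 = 2.36108
AR% = (RR − 1)/RR × 100 = (2.36108 − 1)/2.36108 × 100 = 57.6464%

57.65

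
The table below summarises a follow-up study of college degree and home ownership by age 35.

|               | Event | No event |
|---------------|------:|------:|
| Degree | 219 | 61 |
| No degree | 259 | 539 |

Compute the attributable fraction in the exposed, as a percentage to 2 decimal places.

58.50

Cells: a = 219, b = 61, c = 259, d = 539.
Risk in exposed = 219/280 = 0.78214; risk in unexposed = 259/798 = 0.32456.
RR = 0.78214/0.32456 = 2.40985
AR% = (RR − 1)/RR × 100 = (2.40985 − 1)/2.40985 × 100 = 58.5036%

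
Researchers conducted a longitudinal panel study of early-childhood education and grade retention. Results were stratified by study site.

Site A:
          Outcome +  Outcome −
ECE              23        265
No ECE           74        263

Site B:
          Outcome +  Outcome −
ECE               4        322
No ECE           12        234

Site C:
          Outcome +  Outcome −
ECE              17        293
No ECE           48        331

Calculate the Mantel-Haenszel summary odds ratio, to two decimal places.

OR_MH = Σ(aᵢdᵢ/nᵢ) / Σ(bᵢcᵢ/nᵢ), where nᵢ is the stratum total.
Stratum 1 (Site A): n = 625; a·d/n = 23·263/625 = 9.6784; b·c/n = 265·74/625 = 31.3760
Stratum 2 (Site B): n = 572; a·d/n = 4·234/572 = 1.6364; b·c/n = 322·12/572 = 6.7552
Stratum 3 (Site C): n = 689; a·d/n = 17·331/689 = 8.1669; b·c/n = 293·48/689 = 20.4122
OR_MH = (9.6784 + 1.6364 + 8.1669) / (31.3760 + 6.7552 + 20.4122) = 19.4817 / 58.5434 = 0.33277

0.33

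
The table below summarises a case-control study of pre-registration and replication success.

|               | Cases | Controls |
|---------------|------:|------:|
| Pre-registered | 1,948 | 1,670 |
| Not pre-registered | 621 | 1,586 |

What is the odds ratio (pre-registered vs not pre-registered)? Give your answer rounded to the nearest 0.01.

Cells: a = 1948, b = 1670, c = 621, d = 1586.
OR = (a·d)/(b·c) = (1948 × 1586) / (1670 × 621) = 3089528 / 1037070 = 2.97909
The odds of replication success are about 2.98 times as high in the pre-registered group.

2.98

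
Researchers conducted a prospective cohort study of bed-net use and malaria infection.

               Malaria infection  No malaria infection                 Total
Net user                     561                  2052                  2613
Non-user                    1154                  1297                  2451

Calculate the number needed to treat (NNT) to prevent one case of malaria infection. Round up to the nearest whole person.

4

Risk in treated group = 561/2613 = 0.21470; risk in control = 1154/2451 = 0.47083.
Absolute risk reduction = 0.47083 − 0.21470 = 0.25613
NNT = 1 / ARR = 1 / 0.25613 = 3.904 → round up → 4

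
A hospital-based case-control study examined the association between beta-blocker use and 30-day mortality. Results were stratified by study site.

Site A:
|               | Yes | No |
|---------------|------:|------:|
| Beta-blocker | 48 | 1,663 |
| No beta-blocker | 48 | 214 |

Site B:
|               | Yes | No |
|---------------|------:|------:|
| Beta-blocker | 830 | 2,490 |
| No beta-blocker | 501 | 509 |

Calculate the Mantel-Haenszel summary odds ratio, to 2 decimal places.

0.31

OR_MH = Σ(aᵢdᵢ/nᵢ) / Σ(bᵢcᵢ/nᵢ), where nᵢ is the stratum total.
Stratum 1 (Site A): n = 1973; a·d/n = 48·214/1973 = 5.2063; b·c/n = 1663·48/1973 = 40.4582
Stratum 2 (Site B): n = 4330; a·d/n = 830·509/4330 = 97.5681; b·c/n = 2490·501/4330 = 288.1039
OR_MH = (5.2063 + 97.5681) / (40.4582 + 288.1039) = 102.7744 / 328.5621 = 0.31280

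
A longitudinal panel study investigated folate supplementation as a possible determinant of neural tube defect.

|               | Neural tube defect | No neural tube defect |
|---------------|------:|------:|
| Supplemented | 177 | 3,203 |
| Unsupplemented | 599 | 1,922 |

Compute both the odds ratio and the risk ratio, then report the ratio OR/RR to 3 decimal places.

0.805

Cells: a = 177, b = 3203, c = 599, d = 1922.
OR = (177·1922)/(3203·599) = 340194/1918597 = 0.17731
Risk in exposed = 177/3380 = 0.05237; risk in unexposed = 599/2521 = 0.23760; RR = 0.22040
OR/RR = 0.17731 / 0.22040 = 0.80453
The outcome is not rare, so the OR lies further from 1 than the RR.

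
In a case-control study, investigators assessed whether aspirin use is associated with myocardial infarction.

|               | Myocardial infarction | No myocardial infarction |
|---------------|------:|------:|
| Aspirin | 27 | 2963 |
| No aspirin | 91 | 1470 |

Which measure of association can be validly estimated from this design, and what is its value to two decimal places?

0.15

Cells: a = 27, b = 2963, c = 91, d = 1470.
This is a case-control study: participants were sampled on outcome status, so risks in the source population cannot be estimated directly — relative risk is not valid here. The odds ratio is the appropriate measure.
OR = (a·d)/(b·c) = (27 × 1470) / (2963 × 91) = 39690 / 269633 = 0.14720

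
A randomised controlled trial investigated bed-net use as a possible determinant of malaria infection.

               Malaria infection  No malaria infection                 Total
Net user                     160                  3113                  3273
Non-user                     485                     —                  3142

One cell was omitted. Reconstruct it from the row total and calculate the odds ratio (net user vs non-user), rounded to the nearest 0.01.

0.28

The missing cell is in the unexposed row: 3142 − 485 = 2657.
So a = 160, b = 3113, c = 485, d = 2657.
OR = (a·d)/(b·c) = (160 × 2657) / (3113 × 485) = 425120 / 1509805 = 0.28157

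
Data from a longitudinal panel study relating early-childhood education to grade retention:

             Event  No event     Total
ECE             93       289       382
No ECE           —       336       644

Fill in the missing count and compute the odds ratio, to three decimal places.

The missing cell is in the unexposed row: 644 − 336 = 308.
So a = 93, b = 289, c = 308, d = 336.
OR = (a·d)/(b·c) = (93 × 336) / (289 × 308) = 31248 / 89012 = 0.35105

0.351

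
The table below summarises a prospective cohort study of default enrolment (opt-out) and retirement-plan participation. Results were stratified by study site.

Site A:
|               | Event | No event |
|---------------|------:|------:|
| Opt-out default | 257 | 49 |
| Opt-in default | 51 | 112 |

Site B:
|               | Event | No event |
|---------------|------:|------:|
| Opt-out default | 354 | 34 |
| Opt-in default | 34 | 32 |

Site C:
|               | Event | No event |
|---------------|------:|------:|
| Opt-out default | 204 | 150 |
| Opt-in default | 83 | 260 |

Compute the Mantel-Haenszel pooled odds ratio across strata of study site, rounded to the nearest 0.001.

6.311

OR_MH = Σ(aᵢdᵢ/nᵢ) / Σ(bᵢcᵢ/nᵢ), where nᵢ is the stratum total.
Stratum 1 (Site A): n = 469; a·d/n = 257·112/469 = 61.3731; b·c/n = 49·51/469 = 5.3284
Stratum 2 (Site B): n = 454; a·d/n = 354·32/454 = 24.9515; b·c/n = 34·34/454 = 2.5463
Stratum 3 (Site C): n = 697; a·d/n = 204·260/697 = 76.0976; b·c/n = 150·83/697 = 17.8623
OR_MH = (61.3731 + 24.9515 + 76.0976) / (5.3284 + 2.5463 + 17.8623) = 162.4222 / 25.7369 = 6.31088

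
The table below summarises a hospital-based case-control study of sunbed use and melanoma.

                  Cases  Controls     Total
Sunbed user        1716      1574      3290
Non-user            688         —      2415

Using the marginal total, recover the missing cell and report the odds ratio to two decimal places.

The missing cell is in the unexposed row: 2415 − 688 = 1727.
So a = 1716, b = 1574, c = 688, d = 1727.
OR = (a·d)/(b·c) = (1716 × 1727) / (1574 × 688) = 2963532 / 1082912 = 2.73663

2.74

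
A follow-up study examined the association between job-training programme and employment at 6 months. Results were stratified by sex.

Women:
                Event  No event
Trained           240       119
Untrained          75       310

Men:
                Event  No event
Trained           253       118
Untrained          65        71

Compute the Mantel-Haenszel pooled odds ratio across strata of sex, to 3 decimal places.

4.993

OR_MH = Σ(aᵢdᵢ/nᵢ) / Σ(bᵢcᵢ/nᵢ), where nᵢ is the stratum total.
Stratum 1 (Women): n = 744; a·d/n = 240·310/744 = 100.0000; b·c/n = 119·75/744 = 11.9960
Stratum 2 (Men): n = 507; a·d/n = 253·71/507 = 35.4300; b·c/n = 118·65/507 = 15.1282
OR_MH = (100.0000 + 35.4300) / (11.9960 + 15.1282) = 135.4300 / 27.1242 = 4.99296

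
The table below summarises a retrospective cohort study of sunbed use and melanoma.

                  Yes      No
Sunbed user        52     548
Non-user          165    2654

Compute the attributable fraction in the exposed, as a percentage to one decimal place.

32.5

Cells: a = 52, b = 548, c = 165, d = 2654.
Risk in exposed = 52/600 = 0.08667; risk in unexposed = 165/2819 = 0.05853.
RR = 0.08667/0.05853 = 1.48069
AR% = (RR − 1)/RR × 100 = (1.48069 − 1)/1.48069 × 100 = 32.4638%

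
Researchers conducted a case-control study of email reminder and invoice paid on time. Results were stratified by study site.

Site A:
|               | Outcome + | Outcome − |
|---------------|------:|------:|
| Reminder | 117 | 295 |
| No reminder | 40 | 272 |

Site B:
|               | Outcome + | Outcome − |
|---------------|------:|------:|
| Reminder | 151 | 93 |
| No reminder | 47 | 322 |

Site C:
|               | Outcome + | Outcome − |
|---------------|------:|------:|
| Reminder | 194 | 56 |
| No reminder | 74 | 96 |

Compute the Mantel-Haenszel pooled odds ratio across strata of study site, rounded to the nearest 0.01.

5.03

OR_MH = Σ(aᵢdᵢ/nᵢ) / Σ(bᵢcᵢ/nᵢ), where nᵢ is the stratum total.
Stratum 1 (Site A): n = 724; a·d/n = 117·272/724 = 43.9558; b·c/n = 295·40/724 = 16.2983
Stratum 2 (Site B): n = 613; a·d/n = 151·322/613 = 79.3181; b·c/n = 93·47/613 = 7.1305
Stratum 3 (Site C): n = 420; a·d/n = 194·96/420 = 44.3429; b·c/n = 56·74/420 = 9.8667
OR_MH = (43.9558 + 79.3181 + 44.3429) / (16.2983 + 7.1305 + 9.8667) = 167.6168 / 33.2955 = 5.03421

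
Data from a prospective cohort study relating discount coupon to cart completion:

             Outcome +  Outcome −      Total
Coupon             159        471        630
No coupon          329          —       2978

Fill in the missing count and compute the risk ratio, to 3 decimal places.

The missing cell is in the unexposed row: 2978 − 329 = 2649.
So a = 159, b = 471, c = 329, d = 2649.
RR = [a/(a+b)] / [c/(c+d)] = (159/630) / (329/2978) = 0.25238/0.11048 = 2.28447

2.284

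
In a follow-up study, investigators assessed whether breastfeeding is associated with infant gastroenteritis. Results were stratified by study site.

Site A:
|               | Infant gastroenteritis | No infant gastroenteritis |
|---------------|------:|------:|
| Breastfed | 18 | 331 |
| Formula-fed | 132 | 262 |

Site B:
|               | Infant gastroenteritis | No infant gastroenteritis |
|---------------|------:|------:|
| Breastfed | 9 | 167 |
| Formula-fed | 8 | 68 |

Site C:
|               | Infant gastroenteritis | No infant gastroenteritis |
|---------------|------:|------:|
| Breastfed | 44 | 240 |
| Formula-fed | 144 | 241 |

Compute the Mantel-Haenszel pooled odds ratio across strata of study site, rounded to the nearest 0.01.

0.21

OR_MH = Σ(aᵢdᵢ/nᵢ) / Σ(bᵢcᵢ/nᵢ), where nᵢ is the stratum total.
Stratum 1 (Site A): n = 743; a·d/n = 18·262/743 = 6.3472; b·c/n = 331·132/743 = 58.8048
Stratum 2 (Site B): n = 252; a·d/n = 9·68/252 = 2.4286; b·c/n = 167·8/252 = 5.3016
Stratum 3 (Site C): n = 669; a·d/n = 44·241/669 = 15.8505; b·c/n = 240·144/669 = 51.6592
OR_MH = (6.3472 + 2.4286 + 15.8505) / (58.8048 + 5.3016 + 51.6592) = 24.6263 / 115.7656 = 0.21273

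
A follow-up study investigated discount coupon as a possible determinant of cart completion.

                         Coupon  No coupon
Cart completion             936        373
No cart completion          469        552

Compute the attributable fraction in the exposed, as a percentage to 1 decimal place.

Reading the table with exposure as columns: a = 936 (Coupon, case), b = 469 (Coupon, non-case), c = 373 (No coupon, case), d = 552.
Risk in exposed = 936/1405 = 0.66619; risk in unexposed = 373/925 = 0.40324.
RR = 0.66619/0.40324 = 1.65209
AR% = (RR − 1)/RR × 100 = (1.65209 − 1)/1.65209 × 100 = 39.4704%

39.5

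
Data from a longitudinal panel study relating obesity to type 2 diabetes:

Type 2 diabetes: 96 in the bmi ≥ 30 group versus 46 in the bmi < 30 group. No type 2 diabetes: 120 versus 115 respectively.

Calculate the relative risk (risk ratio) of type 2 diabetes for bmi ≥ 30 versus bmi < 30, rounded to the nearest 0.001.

1.556

From the description: a = 96, b = 120, c = 46, d = 115.
Risk in exposed = 96/216 = 0.44444; risk in unexposed = 46/161 = 0.28571.
RR = 0.44444 / 0.28571 = 1.55556
The risk among the exposed is 1.56 times that among the unexposed.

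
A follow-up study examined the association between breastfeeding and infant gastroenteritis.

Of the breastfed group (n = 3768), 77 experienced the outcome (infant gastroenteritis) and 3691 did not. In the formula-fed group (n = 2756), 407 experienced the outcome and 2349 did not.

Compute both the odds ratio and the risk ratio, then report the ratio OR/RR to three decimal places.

0.870

From the description: a = 77, b = 3691, c = 407, d = 2349.
OR = (77·2349)/(3691·407) = 180873/1502237 = 0.12040
Risk in exposed = 77/3768 = 0.02044; risk in unexposed = 407/2756 = 0.14768; RR = 0.13838
OR/RR = 0.12040 / 0.13838 = 0.87010
The outcome is not rare, so the OR lies further from 1 than the RR.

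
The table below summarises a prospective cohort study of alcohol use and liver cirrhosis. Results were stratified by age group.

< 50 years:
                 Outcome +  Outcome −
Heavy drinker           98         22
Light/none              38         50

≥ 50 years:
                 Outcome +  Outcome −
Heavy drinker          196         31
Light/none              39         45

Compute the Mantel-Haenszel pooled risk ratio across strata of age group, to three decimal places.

1.873

RR_MH = Σ(aᵢ·n₀ᵢ/nᵢ) / Σ(cᵢ·n₁ᵢ/nᵢ), with n₁ᵢ = aᵢ+bᵢ (exposed), n₀ᵢ = cᵢ+dᵢ (unexposed), nᵢ = n₁ᵢ+n₀ᵢ.
Stratum 1 (< 50 years): n₁ = 120, n₀ = 88, n = 208; a·n₀/n = 98·88/208 = 41.4615; c·n₁/n = 38·120/208 = 21.9231
Stratum 2 (≥ 50 years): n₁ = 227, n₀ = 84, n = 311; a·n₀/n = 196·84/311 = 52.9389; c·n₁/n = 39·227/311 = 28.4662
RR_MH = (41.4615 + 52.9389) / (21.9231 + 28.4662) = 94.4004 / 50.3893 = 1.87342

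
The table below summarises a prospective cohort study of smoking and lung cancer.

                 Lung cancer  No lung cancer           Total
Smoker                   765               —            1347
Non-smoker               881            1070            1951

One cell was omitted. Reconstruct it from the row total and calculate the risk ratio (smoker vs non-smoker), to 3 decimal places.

The missing cell is in the exposed row: 1347 − 765 = 582.
So a = 765, b = 582, c = 881, d = 1070.
RR = [a/(a+b)] / [c/(c+d)] = (765/1347) / (881/1951) = 0.56793/0.45156 = 1.25769

1.258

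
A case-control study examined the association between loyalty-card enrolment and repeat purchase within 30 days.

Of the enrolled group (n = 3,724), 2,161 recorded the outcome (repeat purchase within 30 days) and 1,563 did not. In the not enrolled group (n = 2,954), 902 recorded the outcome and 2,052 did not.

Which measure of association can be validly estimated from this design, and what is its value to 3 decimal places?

3.145

From the description: a = 2161, b = 1563, c = 902, d = 2052.
This is a case-control study: participants were sampled on outcome status, so risks in the source population cannot be estimated directly — relative risk is not valid here. The odds ratio is the appropriate measure.
OR = (a·d)/(b·c) = (2161 × 2052) / (1563 × 902) = 4434372 / 1409826 = 3.14533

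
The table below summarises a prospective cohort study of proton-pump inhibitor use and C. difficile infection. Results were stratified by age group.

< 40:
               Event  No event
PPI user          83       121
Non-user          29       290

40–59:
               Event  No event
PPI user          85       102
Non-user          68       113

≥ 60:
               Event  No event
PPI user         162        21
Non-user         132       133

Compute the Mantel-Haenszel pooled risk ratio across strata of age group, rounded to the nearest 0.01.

RR_MH = Σ(aᵢ·n₀ᵢ/nᵢ) / Σ(cᵢ·n₁ᵢ/nᵢ), with n₁ᵢ = aᵢ+bᵢ (exposed), n₀ᵢ = cᵢ+dᵢ (unexposed), nᵢ = n₁ᵢ+n₀ᵢ.
Stratum 1 (< 40): n₁ = 204, n₀ = 319, n = 523; a·n₀/n = 83·319/523 = 50.6252; c·n₁/n = 29·204/523 = 11.3117
Stratum 2 (40–59): n₁ = 187, n₀ = 181, n = 368; a·n₀/n = 85·181/368 = 41.8071; c·n₁/n = 68·187/368 = 34.5543
Stratum 3 (≥ 60): n₁ = 183, n₀ = 265, n = 448; a·n₀/n = 162·265/448 = 95.8259; c·n₁/n = 132·183/448 = 53.9196
RR_MH = (50.6252 + 41.8071 + 95.8259) / (11.3117 + 34.5543 + 53.9196) = 188.2582 / 99.7857 = 1.88663

1.89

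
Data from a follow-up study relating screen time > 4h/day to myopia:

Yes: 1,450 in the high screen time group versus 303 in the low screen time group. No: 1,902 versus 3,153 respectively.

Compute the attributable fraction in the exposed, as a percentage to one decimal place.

79.7

From the description: a = 1450, b = 1902, c = 303, d = 3153.
Risk in exposed = 1450/3352 = 0.43258; risk in unexposed = 303/3456 = 0.08767.
RR = 0.43258/0.08767 = 4.93395
AR% = (RR − 1)/RR × 100 = (4.93395 − 1)/4.93395 × 100 = 79.7323%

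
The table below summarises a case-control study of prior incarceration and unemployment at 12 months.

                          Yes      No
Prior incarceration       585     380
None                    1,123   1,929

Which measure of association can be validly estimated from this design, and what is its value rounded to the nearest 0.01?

Cells: a = 585, b = 380, c = 1123, d = 1929.
This is a case-control study: participants were sampled on outcome status, so risks in the source population cannot be estimated directly — relative risk is not valid here. The odds ratio is the appropriate measure.
OR = (a·d)/(b·c) = (585 × 1929) / (380 × 1123) = 1128465 / 426740 = 2.64439

2.64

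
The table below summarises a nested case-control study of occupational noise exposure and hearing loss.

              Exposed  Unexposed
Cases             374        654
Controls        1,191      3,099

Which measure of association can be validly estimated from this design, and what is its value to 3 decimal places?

Reading the table with exposure as columns: a = 374 (Exposed, case), b = 1191 (Exposed, non-case), c = 654 (Unexposed, case), d = 3099.
This is a nested case-control study: participants were sampled on outcome status, so risks in the source population cannot be estimated directly — relative risk is not valid here. The odds ratio is the appropriate measure.
OR = (a·d)/(b·c) = (374 × 3099) / (1191 × 654) = 1159026 / 778914 = 1.48800

1.488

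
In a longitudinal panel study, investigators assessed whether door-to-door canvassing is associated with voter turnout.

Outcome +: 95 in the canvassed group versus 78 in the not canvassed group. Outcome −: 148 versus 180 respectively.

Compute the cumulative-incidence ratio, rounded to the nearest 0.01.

From the description: a = 95, b = 148, c = 78, d = 180.
Risk in exposed = 95/243 = 0.39095; risk in unexposed = 78/258 = 0.30233.
RR = 0.39095 / 0.30233 = 1.29313
The risk among the exposed is 1.29 times that among the unexposed.

1.29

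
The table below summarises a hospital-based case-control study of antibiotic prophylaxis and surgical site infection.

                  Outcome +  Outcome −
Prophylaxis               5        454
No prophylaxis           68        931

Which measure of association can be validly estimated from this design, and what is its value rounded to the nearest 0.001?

0.151

Cells: a = 5, b = 454, c = 68, d = 931.
This is a hospital-based case-control study: participants were sampled on outcome status, so risks in the source population cannot be estimated directly — relative risk is not valid here. The odds ratio is the appropriate measure.
OR = (a·d)/(b·c) = (5 × 931) / (454 × 68) = 4655 / 30872 = 0.15078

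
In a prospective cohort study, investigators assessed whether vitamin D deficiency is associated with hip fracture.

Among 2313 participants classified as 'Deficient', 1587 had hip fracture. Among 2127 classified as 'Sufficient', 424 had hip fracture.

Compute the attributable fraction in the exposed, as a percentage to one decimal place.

70.9

From the description: a = 1587, b = 726, c = 424, d = 1703.
Risk in exposed = 1587/2313 = 0.68612; risk in unexposed = 424/2127 = 0.19934.
RR = 0.68612/0.19934 = 3.44194
AR% = (RR − 1)/RR × 100 = (3.44194 − 1)/3.44194 × 100 = 70.9466%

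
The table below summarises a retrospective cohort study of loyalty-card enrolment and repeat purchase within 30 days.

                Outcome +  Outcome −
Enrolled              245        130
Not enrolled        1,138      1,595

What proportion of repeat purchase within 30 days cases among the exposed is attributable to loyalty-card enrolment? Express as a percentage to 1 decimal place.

Cells: a = 245, b = 130, c = 1138, d = 1595.
Risk in exposed = 245/375 = 0.65333; risk in unexposed = 1138/2733 = 0.41639.
RR = 0.65333/0.41639 = 1.56903
AR% = (RR − 1)/RR × 100 = (1.56903 − 1)/1.56903 × 100 = 36.2665%

36.3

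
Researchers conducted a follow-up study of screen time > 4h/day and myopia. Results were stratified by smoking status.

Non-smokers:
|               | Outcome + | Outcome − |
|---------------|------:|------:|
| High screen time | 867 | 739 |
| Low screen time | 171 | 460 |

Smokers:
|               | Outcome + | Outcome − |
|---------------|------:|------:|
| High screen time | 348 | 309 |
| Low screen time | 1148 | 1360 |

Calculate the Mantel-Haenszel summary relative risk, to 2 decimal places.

RR_MH = Σ(aᵢ·n₀ᵢ/nᵢ) / Σ(cᵢ·n₁ᵢ/nᵢ), with n₁ᵢ = aᵢ+bᵢ (exposed), n₀ᵢ = cᵢ+dᵢ (unexposed), nᵢ = n₁ᵢ+n₀ᵢ.
Stratum 1 (Non-smokers): n₁ = 1606, n₀ = 631, n = 2237; a·n₀/n = 867·631/2237 = 244.5583; c·n₁/n = 171·1606/2237 = 122.7653
Stratum 2 (Smokers): n₁ = 657, n₀ = 2508, n = 3165; a·n₀/n = 348·2508/3165 = 275.7611; c·n₁/n = 1148·657/3165 = 238.3052
RR_MH = (244.5583 + 275.7611) / (122.7653 + 238.3052) = 520.3195 / 361.0705 = 1.44105

1.44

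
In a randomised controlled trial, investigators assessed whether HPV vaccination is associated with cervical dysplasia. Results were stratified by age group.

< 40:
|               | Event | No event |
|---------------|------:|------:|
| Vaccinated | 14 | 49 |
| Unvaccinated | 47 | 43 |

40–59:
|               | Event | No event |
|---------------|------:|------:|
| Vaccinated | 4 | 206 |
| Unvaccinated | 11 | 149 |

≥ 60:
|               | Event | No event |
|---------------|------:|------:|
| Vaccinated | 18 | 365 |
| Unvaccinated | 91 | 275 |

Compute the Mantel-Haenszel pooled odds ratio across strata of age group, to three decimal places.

OR_MH = Σ(aᵢdᵢ/nᵢ) / Σ(bᵢcᵢ/nᵢ), where nᵢ is the stratum total.
Stratum 1 (< 40): n = 153; a·d/n = 14·43/153 = 3.9346; b·c/n = 49·47/153 = 15.0523
Stratum 2 (40–59): n = 370; a·d/n = 4·149/370 = 1.6108; b·c/n = 206·11/370 = 6.1243
Stratum 3 (≥ 60): n = 749; a·d/n = 18·275/749 = 6.6088; b·c/n = 365·91/749 = 44.3458
OR_MH = (3.9346 + 1.6108 + 6.6088) / (15.0523 + 6.1243 + 44.3458) = 12.1543 / 65.5224 = 0.18550

0.185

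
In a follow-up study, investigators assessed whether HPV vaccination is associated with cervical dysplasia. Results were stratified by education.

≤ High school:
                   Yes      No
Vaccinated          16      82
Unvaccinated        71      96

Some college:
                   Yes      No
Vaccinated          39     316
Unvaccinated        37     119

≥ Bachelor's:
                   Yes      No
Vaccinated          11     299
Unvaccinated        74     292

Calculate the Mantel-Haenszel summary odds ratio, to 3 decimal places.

0.253

OR_MH = Σ(aᵢdᵢ/nᵢ) / Σ(bᵢcᵢ/nᵢ), where nᵢ is the stratum total.
Stratum 1 (≤ High school): n = 265; a·d/n = 16·96/265 = 5.7962; b·c/n = 82·71/265 = 21.9698
Stratum 2 (Some college): n = 511; a·d/n = 39·119/511 = 9.0822; b·c/n = 316·37/511 = 22.8806
Stratum 3 (≥ Bachelor's): n = 676; a·d/n = 11·292/676 = 4.7515; b·c/n = 299·74/676 = 32.7308
OR_MH = (5.7962 + 9.0822 + 4.7515) / (21.9698 + 22.8806 + 32.7308) = 19.6299 / 77.5812 = 0.25302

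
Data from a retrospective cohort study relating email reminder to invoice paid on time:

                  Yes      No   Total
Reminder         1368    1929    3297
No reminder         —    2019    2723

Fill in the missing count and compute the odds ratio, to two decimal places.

2.03

The missing cell is in the unexposed row: 2723 − 2019 = 704.
So a = 1368, b = 1929, c = 704, d = 2019.
OR = (a·d)/(b·c) = (1368 × 2019) / (1929 × 704) = 2761992 / 1358016 = 2.03384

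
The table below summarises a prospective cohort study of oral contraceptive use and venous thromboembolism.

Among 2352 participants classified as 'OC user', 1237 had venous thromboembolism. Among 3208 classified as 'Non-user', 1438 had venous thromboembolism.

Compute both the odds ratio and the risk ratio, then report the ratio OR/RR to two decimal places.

From the description: a = 1237, b = 1115, c = 1438, d = 1770.
OR = (1237·1770)/(1115·1438) = 2189490/1603370 = 1.36556
Risk in exposed = 1237/2352 = 0.52594; risk in unexposed = 1438/3208 = 0.44825; RR = 1.17330
OR/RR = 1.36556 / 1.17330 = 1.16386
The outcome is not rare, so the OR lies further from 1 than the RR.

1.16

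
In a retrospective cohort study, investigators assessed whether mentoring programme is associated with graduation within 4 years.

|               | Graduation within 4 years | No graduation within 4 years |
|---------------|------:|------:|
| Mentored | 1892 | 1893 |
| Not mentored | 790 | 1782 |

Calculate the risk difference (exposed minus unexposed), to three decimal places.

0.193

Cells: a = 1892, b = 1893, c = 790, d = 1782.
Risk in exposed = 1892/3785 = 0.499868; risk in unexposed = 790/2572 = 0.307154.
Risk difference = 0.499868 − 0.307154 = 0.192714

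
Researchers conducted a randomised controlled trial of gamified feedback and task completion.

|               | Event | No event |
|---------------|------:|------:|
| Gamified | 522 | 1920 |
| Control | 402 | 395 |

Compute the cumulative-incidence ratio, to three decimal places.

Cells: a = 522, b = 1920, c = 402, d = 395.
Risk in exposed = 522/2442 = 0.21376; risk in unexposed = 402/797 = 0.50439.
RR = 0.21376 / 0.50439 = 0.42380
The risk is 58% lower among the exposed than among the unexposed.

0.424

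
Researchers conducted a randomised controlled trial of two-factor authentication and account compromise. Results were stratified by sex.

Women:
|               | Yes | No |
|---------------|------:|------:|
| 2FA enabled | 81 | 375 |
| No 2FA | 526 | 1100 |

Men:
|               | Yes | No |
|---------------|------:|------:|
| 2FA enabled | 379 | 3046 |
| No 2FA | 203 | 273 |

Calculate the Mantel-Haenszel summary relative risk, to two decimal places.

0.37

RR_MH = Σ(aᵢ·n₀ᵢ/nᵢ) / Σ(cᵢ·n₁ᵢ/nᵢ), with n₁ᵢ = aᵢ+bᵢ (exposed), n₀ᵢ = cᵢ+dᵢ (unexposed), nᵢ = n₁ᵢ+n₀ᵢ.
Stratum 1 (Women): n₁ = 456, n₀ = 1626, n = 2082; a·n₀/n = 81·1626/2082 = 63.2594; c·n₁/n = 526·456/2082 = 115.2046
Stratum 2 (Men): n₁ = 3425, n₀ = 476, n = 3901; a·n₀/n = 379·476/3901 = 46.2456; c·n₁/n = 203·3425/3901 = 178.2299
RR_MH = (63.2594 + 46.2456) / (115.2046 + 178.2299) = 109.5049 / 293.4346 = 0.37318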